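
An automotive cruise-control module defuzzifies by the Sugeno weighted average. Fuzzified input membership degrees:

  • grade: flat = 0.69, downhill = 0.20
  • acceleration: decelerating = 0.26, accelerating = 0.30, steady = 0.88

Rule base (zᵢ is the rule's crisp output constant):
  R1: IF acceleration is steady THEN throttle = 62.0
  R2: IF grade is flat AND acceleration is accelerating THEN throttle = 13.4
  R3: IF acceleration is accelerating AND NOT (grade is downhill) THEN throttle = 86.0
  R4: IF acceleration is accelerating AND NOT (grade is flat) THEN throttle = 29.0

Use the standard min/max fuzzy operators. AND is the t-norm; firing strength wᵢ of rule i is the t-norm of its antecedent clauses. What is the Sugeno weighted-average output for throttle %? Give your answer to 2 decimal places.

R1 (z=62.0): steady=0.88 → w = 0.88
R2 (z=13.4): flat=0.69, accelerating=0.30; AND[min(a, b)] → w = 0.30
R3 (z=86.0): accelerating=0.30, ¬downhill=1−0.20=0.80; AND[min(a, b)] → w = 0.30
R4 (z=29.0): accelerating=0.30, ¬flat=1−0.69=0.31; AND[min(a, b)] → w = 0.30
Weighted average = (0.88·62.0 + 0.30·13.4 + 0.30·86.0 + 0.30·29.0) / (0.88 + 0.30 + 0.30 + 0.30)
  = 93.0800 / 1.7800 = 52.29

52.29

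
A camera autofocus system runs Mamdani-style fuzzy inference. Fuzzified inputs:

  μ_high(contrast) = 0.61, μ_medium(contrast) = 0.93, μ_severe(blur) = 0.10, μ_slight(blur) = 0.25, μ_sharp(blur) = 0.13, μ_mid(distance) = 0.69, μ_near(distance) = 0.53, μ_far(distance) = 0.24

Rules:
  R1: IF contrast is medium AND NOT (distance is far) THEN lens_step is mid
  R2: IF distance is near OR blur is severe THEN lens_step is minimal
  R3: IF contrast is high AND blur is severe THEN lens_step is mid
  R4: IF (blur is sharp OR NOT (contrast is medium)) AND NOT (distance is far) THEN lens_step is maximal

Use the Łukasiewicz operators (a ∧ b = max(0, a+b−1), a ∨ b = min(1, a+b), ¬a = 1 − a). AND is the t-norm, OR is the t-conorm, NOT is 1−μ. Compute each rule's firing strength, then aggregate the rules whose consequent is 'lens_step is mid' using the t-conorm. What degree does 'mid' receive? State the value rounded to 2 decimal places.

R1: medium=0.93, ¬far=1−0.24=0.76; AND[max(0, a+b−1)] → w = 0.69
R2: near=0.53, severe=0.10; OR[min(1, a+b)] → w = 0.63
R3: high=0.61, severe=0.10; AND[max(0, a+b−1)] → w = 0.00
R4: (sharp=0.13 OR ¬medium=1−0.93=0.07) = 0.20; AND[max(0, a+b−1)] with ¬far=1−0.24=0.76 → w = 0.00
Rules with consequent 'mid': {R1, R3} → strengths 0.69, 0.00
Aggregate via t-conorm [min(1, a+b)]: 0.69

0.69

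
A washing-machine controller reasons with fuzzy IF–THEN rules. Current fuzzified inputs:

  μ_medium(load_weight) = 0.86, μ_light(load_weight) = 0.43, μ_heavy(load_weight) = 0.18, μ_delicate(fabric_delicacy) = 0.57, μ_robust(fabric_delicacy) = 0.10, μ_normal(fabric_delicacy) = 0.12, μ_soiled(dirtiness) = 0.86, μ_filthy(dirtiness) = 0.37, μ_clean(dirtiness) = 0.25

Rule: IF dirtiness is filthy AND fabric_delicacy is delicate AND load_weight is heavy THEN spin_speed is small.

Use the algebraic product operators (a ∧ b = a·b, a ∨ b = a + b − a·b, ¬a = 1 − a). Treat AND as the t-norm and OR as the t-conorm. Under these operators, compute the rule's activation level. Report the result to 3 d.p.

0.038

firing strength: filthy=0.37, delicate=0.57, heavy=0.18; AND[a·b] → w = 0.0380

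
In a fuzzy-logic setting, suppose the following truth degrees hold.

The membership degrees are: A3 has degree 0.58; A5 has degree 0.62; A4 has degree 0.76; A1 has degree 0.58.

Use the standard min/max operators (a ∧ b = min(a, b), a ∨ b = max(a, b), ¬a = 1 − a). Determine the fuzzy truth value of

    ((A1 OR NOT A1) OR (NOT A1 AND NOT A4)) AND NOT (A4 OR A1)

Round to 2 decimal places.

NOT A1 = 1 − 0.58 = 0.42
A1 OR NOT A1 = max(a, b) on (0.58, 0.42) = 0.58
NOT A1 = 1 − 0.58 = 0.42
NOT A4 = 1 − 0.76 = 0.24
NOT A1 AND NOT A4 = min(a, b) on (0.42, 0.24) = 0.24
(A1 OR NOT A1) OR (NOT A1 AND NOT A4) = max(a, b) on (0.58, 0.24) = 0.58
A4 OR A1 = max(a, b) on (0.76, 0.58) = 0.76
NOT (A4 OR A1) = 1 − 0.76 = 0.24
((A1 OR NOT A1) OR (NOT A1 AND NOT A4)) AND NOT (A4 OR A1) = min(a, b) on (0.58, 0.24) = 0.24

0.24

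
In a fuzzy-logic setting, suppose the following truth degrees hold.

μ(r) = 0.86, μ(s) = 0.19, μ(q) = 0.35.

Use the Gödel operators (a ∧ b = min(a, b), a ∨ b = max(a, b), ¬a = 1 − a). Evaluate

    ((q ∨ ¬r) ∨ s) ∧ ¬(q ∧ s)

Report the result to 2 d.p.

0.35

¬r = 1 − 0.86 = 0.14
q ∨ ¬r = max(a, b) on (0.35, 0.14) = 0.35
(q ∨ ¬r) ∨ s = max(a, b) on (0.35, 0.19) = 0.35
q ∧ s = min(a, b) on (0.35, 0.19) = 0.19
¬(q ∧ s) = 1 − 0.19 = 0.81
((q ∨ ¬r) ∨ s) ∧ ¬(q ∧ s) = min(a, b) on (0.35, 0.81) = 0.35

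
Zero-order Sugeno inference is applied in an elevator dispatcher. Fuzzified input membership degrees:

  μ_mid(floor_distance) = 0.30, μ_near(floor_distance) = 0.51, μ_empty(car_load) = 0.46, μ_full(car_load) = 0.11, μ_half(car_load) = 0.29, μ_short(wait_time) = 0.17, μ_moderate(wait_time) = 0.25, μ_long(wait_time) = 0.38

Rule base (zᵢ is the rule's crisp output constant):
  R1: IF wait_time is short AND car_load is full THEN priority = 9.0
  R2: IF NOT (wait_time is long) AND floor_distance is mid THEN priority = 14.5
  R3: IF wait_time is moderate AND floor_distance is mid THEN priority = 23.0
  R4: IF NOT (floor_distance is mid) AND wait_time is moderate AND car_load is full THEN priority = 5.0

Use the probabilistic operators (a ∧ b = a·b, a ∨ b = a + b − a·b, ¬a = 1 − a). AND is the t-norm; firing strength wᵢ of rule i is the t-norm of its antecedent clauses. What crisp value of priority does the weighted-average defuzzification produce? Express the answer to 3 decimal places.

R1 (z=9.0): short=0.17, full=0.11; AND[a·b] → w = 0.0187
R2 (z=14.5): ¬long=1−0.38=0.62, mid=0.30; AND[a·b] → w = 0.1860
R3 (z=23.0): moderate=0.25, mid=0.30; AND[a·b] → w = 0.0750
R4 (z=5.0): ¬mid=1−0.30=0.70, moderate=0.25, full=0.11; AND[a·b] → w = 0.0192
Weighted average = (0.0187·9.0 + 0.1860·14.5 + 0.0750·23.0 + 0.0192·5.0) / (0.0187 + 0.1860 + 0.0750 + 0.0192)
  = 4.6865 / 0.2989 = 15.677

15.677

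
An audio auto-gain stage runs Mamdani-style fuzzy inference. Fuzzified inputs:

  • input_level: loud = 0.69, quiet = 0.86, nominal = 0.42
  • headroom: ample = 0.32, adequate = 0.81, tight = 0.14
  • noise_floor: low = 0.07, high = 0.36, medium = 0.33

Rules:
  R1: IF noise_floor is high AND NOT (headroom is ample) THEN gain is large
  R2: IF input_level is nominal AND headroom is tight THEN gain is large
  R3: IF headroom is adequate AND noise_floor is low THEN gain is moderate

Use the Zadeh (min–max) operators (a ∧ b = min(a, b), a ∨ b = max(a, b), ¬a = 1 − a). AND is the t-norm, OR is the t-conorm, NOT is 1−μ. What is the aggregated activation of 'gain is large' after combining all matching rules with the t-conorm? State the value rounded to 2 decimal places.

R1: high=0.36, ¬ample=1−0.32=0.68; AND[min(a, b)] → w = 0.36
R2: nominal=0.42, tight=0.14; AND[min(a, b)] → w = 0.14
R3: adequate=0.81, low=0.07; AND[min(a, b)] → w = 0.07
Rules with consequent 'large': {R1, R2} → strengths 0.36, 0.14
Aggregate via t-conorm [max(a, b)]: 0.36

0.36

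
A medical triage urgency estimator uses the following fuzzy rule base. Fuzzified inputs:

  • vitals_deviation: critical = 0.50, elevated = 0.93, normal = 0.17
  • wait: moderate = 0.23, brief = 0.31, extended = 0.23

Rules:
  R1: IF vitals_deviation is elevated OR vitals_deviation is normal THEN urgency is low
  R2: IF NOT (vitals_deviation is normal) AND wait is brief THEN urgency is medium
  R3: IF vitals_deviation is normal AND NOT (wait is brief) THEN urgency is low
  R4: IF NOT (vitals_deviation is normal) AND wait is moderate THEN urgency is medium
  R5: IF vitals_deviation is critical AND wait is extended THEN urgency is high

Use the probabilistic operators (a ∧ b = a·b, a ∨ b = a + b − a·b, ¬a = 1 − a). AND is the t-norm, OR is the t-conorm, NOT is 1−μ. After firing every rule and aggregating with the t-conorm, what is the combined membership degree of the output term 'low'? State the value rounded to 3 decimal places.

R1: elevated=0.93, normal=0.17; OR[a + b − a·b] → w = 0.9419
R2: ¬normal=1−0.17=0.83, brief=0.31; AND[a·b] → w = 0.2573
R3: normal=0.17, ¬brief=1−0.31=0.69; AND[a·b] → w = 0.1173
R4: ¬normal=1−0.17=0.83, moderate=0.23; AND[a·b] → w = 0.1909
R5: critical=0.50, extended=0.23; AND[a·b] → w = 0.1150
Rules with consequent 'low': {R1, R3} → strengths 0.9419, 0.1173
Aggregate via t-conorm [a + b − a·b]: 0.9487

0.949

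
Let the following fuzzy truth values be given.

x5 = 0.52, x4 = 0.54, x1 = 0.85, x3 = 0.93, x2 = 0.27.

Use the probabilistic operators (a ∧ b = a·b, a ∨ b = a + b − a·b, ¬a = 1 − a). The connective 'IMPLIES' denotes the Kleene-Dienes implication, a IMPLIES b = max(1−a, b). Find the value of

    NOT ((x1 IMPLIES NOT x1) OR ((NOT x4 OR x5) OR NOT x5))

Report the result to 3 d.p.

NOT x1 = 1 − 0.8500 = 0.1500
x1 IMPLIES NOT x1  [Kleene-Dienes: max(1−a, b)] with a=0.8500, b=0.1500 → 0.1500
NOT x4 = 1 − 0.5400 = 0.4600
NOT x4 OR x5 = a + b − a·b on (0.4600, 0.5200) = 0.7408
NOT x5 = 1 − 0.5200 = 0.4800
(NOT x4 OR x5) OR NOT x5 = a + b − a·b on (0.7408, 0.4800) = 0.8652
(x1 IMPLIES NOT x1) OR ((NOT x4 OR x5) OR NOT x5) = a + b − a·b on (0.1500, 0.8652) = 0.8854
NOT ((x1 IMPLIES NOT x1) OR ((NOT x4 OR x5) OR NOT x5)) = 1 − 0.8854 = 0.1146

0.115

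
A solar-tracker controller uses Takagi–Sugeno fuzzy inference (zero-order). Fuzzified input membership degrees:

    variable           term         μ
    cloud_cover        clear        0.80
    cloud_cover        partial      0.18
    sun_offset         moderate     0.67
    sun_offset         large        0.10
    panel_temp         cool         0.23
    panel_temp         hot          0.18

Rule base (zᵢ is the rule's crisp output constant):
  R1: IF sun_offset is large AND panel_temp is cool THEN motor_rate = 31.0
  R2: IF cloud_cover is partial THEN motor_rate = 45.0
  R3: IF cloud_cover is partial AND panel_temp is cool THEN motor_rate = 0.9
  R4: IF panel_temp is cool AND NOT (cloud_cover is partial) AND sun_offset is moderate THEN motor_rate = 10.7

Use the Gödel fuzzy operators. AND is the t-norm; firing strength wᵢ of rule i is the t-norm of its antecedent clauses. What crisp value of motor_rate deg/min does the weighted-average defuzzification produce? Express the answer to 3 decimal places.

R1 (z=31.0): large=0.10, cool=0.23; AND[min(a, b)] → w = 0.10
R2 (z=45.0): partial=0.18 → w = 0.18
R3 (z=0.9): partial=0.18, cool=0.23; AND[min(a, b)] → w = 0.18
R4 (z=10.7): cool=0.23, ¬partial=1−0.18=0.82, moderate=0.67; AND[min(a, b)] → w = 0.23
Weighted average = (0.10·31.0 + 0.18·45.0 + 0.18·0.9 + 0.23·10.7) / (0.10 + 0.18 + 0.18 + 0.23)
  = 13.8230 / 0.6900 = 20.033

20.033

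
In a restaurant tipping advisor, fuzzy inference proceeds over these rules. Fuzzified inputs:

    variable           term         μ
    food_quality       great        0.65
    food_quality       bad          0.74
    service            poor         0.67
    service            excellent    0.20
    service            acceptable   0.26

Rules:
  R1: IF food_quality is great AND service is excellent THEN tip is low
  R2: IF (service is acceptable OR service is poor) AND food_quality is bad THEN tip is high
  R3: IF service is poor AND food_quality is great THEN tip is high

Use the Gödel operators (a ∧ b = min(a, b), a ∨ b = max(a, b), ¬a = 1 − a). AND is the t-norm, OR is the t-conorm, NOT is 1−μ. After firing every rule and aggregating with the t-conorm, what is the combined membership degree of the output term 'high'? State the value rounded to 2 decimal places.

0.67

R1: great=0.65, excellent=0.20; AND[min(a, b)] → w = 0.20
R2: (acceptable=0.26 OR poor=0.67) = 0.67; AND[min(a, b)] with bad=0.74 → w = 0.67
R3: poor=0.67, great=0.65; AND[min(a, b)] → w = 0.65
Rules with consequent 'high': {R2, R3} → strengths 0.67, 0.65
Aggregate via t-conorm [max(a, b)]: 0.67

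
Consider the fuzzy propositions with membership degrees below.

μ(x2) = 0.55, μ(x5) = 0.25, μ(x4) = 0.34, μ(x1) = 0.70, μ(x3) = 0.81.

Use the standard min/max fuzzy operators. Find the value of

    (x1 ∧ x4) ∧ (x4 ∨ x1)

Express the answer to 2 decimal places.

0.34

x1 ∧ x4 = min(a, b) on (0.70, 0.34) = 0.34
x4 ∨ x1 = max(a, b) on (0.34, 0.70) = 0.70
(x1 ∧ x4) ∧ (x4 ∨ x1) = min(a, b) on (0.34, 0.70) = 0.34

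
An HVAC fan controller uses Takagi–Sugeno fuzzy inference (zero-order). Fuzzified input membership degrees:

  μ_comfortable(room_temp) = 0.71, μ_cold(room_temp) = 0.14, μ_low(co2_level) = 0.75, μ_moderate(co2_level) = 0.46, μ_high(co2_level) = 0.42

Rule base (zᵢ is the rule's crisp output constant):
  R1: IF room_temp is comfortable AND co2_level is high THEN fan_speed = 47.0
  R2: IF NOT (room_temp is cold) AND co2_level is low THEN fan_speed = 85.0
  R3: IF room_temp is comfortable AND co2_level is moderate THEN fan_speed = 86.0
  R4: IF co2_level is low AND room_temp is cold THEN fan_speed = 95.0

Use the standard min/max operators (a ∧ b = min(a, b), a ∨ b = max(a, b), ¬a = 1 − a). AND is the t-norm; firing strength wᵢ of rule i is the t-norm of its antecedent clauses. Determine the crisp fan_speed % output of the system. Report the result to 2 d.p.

R1 (z=47.0): comfortable=0.71, high=0.42; AND[min(a, b)] → w = 0.42
R2 (z=85.0): ¬cold=1−0.14=0.86, low=0.75; AND[min(a, b)] → w = 0.75
R3 (z=86.0): comfortable=0.71, moderate=0.46; AND[min(a, b)] → w = 0.46
R4 (z=95.0): low=0.75, cold=0.14; AND[min(a, b)] → w = 0.14
Weighted average = (0.42·47.0 + 0.75·85.0 + 0.46·86.0 + 0.14·95.0) / (0.42 + 0.75 + 0.46 + 0.14)
  = 136.3500 / 1.7700 = 77.03

77.03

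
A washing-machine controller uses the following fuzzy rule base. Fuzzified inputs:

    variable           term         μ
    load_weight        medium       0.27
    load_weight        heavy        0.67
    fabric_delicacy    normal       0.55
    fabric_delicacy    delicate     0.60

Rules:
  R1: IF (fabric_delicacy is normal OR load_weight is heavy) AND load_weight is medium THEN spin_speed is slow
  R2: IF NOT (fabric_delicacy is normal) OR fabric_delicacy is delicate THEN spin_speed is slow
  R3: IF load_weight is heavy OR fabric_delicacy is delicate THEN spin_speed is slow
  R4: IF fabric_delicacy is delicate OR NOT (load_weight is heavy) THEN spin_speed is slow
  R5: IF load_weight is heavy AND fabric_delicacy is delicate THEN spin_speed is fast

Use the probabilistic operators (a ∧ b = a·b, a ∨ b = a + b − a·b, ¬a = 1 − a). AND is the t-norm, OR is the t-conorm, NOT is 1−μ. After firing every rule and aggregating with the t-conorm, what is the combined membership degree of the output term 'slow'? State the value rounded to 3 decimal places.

R1: (normal=0.55 OR heavy=0.67) = 0.8515; AND[a·b] with medium=0.27 → w = 0.2299
R2: ¬normal=1−0.55=0.45, delicate=0.60; OR[a + b − a·b] → w = 0.7800
R3: heavy=0.67, delicate=0.60; OR[a + b − a·b] → w = 0.8680
R4: delicate=0.60, ¬heavy=1−0.67=0.33; OR[a + b − a·b] → w = 0.7320
R5: heavy=0.67, delicate=0.60; AND[a·b] → w = 0.4020
Rules with consequent 'slow': {R1, R2, R3, R4} → strengths 0.2299, 0.7800, 0.8680, 0.7320
Aggregate via t-conorm [a + b − a·b]: 0.9940

0.994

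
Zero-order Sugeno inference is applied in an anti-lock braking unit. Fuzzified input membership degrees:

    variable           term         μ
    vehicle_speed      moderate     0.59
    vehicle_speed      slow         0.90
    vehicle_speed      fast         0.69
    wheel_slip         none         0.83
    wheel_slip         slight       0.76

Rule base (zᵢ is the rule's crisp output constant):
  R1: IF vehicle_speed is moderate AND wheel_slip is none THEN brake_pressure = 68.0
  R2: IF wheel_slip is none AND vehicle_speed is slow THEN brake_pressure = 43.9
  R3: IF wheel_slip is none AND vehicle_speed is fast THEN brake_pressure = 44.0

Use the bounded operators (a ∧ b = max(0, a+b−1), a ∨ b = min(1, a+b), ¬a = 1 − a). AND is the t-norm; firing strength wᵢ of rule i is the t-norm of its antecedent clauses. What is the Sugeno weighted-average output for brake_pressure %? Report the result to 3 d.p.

49.992

R1 (z=68.0): moderate=0.59, none=0.83; AND[max(0, a+b−1)] → w = 0.42
R2 (z=43.9): none=0.83, slow=0.90; AND[max(0, a+b−1)] → w = 0.73
R3 (z=44.0): none=0.83, fast=0.69; AND[max(0, a+b−1)] → w = 0.52
Weighted average = (0.42·68.0 + 0.73·43.9 + 0.52·44.0) / (0.42 + 0.73 + 0.52)
  = 83.4870 / 1.6700 = 49.992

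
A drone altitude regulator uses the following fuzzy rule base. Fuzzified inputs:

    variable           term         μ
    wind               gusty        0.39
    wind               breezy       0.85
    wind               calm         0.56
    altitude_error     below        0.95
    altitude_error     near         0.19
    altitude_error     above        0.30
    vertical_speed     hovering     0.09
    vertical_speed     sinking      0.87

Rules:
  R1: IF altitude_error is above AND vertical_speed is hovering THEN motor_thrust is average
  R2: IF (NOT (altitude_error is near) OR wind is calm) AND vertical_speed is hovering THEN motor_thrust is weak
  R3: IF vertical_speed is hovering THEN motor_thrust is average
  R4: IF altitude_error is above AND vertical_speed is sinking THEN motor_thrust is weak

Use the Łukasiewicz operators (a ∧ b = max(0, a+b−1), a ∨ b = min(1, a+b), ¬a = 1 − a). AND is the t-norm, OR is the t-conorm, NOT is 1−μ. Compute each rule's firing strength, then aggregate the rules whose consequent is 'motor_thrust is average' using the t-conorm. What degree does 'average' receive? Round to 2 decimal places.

0.09

R1: above=0.30, hovering=0.09; AND[max(0, a+b−1)] → w = 0.00
R2: (¬near=1−0.19=0.81 OR calm=0.56) = 1.00; AND[max(0, a+b−1)] with hovering=0.09 → w = 0.09
R3: hovering=0.09 → w = 0.09
R4: above=0.30, sinking=0.87; AND[max(0, a+b−1)] → w = 0.17
Rules with consequent 'average': {R1, R3} → strengths 0.00, 0.09
Aggregate via t-conorm [min(1, a+b)]: 0.09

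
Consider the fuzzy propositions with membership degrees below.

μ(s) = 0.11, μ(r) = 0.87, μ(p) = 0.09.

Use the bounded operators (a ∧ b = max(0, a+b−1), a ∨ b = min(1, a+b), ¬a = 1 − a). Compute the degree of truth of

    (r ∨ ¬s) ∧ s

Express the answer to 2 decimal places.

0.11

¬s = 1 − 0.11 = 0.89
r ∨ ¬s = min(1, a+b) on (0.87, 0.89) = 1.00
(r ∨ ¬s) ∧ s = max(0, a+b−1) on (1.00, 0.11) = 0.11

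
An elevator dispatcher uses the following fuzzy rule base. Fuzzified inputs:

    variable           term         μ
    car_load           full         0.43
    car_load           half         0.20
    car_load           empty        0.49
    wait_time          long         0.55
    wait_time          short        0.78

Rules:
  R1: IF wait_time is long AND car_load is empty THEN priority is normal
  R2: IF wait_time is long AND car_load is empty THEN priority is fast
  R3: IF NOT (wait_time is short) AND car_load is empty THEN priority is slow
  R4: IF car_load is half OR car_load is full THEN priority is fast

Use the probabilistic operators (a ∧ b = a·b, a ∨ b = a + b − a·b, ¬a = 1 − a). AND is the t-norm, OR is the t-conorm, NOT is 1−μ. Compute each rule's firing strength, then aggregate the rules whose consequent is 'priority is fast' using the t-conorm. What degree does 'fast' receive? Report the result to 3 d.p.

0.667

R1: long=0.55, empty=0.49; AND[a·b] → w = 0.2695
R2: long=0.55, empty=0.49; AND[a·b] → w = 0.2695
R3: ¬short=1−0.78=0.22, empty=0.49; AND[a·b] → w = 0.1078
R4: half=0.20, full=0.43; OR[a + b − a·b] → w = 0.5440
Rules with consequent 'fast': {R2, R4} → strengths 0.2695, 0.5440
Aggregate via t-conorm [a + b − a·b]: 0.6669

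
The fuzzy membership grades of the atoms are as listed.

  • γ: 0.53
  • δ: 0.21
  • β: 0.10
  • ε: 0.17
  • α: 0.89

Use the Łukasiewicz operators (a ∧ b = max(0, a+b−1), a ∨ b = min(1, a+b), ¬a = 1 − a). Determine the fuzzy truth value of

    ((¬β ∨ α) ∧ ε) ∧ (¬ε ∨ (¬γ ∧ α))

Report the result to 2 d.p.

¬β = 1 − 0.10 = 0.90
¬β ∨ α = min(1, a+b) on (0.90, 0.89) = 1.00
(¬β ∨ α) ∧ ε = max(0, a+b−1) on (1.00, 0.17) = 0.17
¬ε = 1 − 0.17 = 0.83
¬γ = 1 − 0.53 = 0.47
¬γ ∧ α = max(0, a+b−1) on (0.47, 0.89) = 0.36
¬ε ∨ (¬γ ∧ α) = min(1, a+b) on (0.83, 0.36) = 1.00
((¬β ∨ α) ∧ ε) ∧ (¬ε ∨ (¬γ ∧ α)) = max(0, a+b−1) on (0.17, 1.00) = 0.17

0.17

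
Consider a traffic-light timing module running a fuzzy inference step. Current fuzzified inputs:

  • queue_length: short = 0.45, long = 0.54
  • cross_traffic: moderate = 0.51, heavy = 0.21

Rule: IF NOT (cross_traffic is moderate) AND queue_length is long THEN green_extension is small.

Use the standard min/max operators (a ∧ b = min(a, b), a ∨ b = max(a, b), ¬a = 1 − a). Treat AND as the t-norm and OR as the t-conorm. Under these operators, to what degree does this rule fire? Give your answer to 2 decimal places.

firing strength: ¬moderate=1−0.51=0.49, long=0.54; AND[min(a, b)] → w = 0.49

0.49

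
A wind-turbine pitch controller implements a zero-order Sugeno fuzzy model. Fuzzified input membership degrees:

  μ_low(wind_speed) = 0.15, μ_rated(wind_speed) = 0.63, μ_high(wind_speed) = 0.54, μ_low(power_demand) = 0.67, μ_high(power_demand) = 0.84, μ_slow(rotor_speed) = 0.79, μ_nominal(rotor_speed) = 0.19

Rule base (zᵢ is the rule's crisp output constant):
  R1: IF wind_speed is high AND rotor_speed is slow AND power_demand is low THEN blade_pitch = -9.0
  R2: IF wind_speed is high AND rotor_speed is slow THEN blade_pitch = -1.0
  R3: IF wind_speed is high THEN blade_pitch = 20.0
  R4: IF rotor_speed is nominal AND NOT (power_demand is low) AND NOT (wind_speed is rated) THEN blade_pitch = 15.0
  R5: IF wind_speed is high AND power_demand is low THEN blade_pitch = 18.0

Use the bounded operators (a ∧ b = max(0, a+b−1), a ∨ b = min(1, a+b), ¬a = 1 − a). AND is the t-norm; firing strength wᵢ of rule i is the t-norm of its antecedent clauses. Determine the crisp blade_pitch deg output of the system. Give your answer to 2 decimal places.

R1 (z=-9.0): high=0.54, slow=0.79, low=0.67; AND[max(0, a+b−1)] → w = 0.00
R2 (z=-1.0): high=0.54, slow=0.79; AND[max(0, a+b−1)] → w = 0.33
R3 (z=20.0): high=0.54 → w = 0.54
R4 (z=15.0): nominal=0.19, ¬low=1−0.67=0.33, ¬rated=1−0.63=0.37; AND[max(0, a+b−1)] → w = 0.00
R5 (z=18.0): high=0.54, low=0.67; AND[max(0, a+b−1)] → w = 0.21
Weighted average = (0.00·-9.0 + 0.33·-1.0 + 0.54·20.0 + 0.00·15.0 + 0.21·18.0) / (0.00 + 0.33 + 0.54 + 0.00 + 0.21)
  = 14.2500 / 1.0800 = 13.19

13.19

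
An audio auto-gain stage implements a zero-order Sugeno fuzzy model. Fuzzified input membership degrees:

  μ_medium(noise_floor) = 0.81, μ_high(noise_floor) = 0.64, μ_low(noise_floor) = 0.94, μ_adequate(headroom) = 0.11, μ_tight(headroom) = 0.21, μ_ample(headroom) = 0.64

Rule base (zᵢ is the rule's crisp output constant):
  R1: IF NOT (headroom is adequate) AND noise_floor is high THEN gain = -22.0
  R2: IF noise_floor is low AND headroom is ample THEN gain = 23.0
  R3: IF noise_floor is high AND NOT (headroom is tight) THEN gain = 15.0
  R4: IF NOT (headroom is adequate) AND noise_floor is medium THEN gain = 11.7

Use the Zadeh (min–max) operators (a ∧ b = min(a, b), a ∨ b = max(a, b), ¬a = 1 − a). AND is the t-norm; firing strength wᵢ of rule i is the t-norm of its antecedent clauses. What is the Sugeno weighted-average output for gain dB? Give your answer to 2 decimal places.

7.22

R1 (z=-22.0): ¬adequate=1−0.11=0.89, high=0.64; AND[min(a, b)] → w = 0.64
R2 (z=23.0): low=0.94, ample=0.64; AND[min(a, b)] → w = 0.64
R3 (z=15.0): high=0.64, ¬tight=1−0.21=0.79; AND[min(a, b)] → w = 0.64
R4 (z=11.7): ¬adequate=1−0.11=0.89, medium=0.81; AND[min(a, b)] → w = 0.81
Weighted average = (0.64·-22.0 + 0.64·23.0 + 0.64·15.0 + 0.81·11.7) / (0.64 + 0.64 + 0.64 + 0.81)
  = 19.7170 / 2.7300 = 7.22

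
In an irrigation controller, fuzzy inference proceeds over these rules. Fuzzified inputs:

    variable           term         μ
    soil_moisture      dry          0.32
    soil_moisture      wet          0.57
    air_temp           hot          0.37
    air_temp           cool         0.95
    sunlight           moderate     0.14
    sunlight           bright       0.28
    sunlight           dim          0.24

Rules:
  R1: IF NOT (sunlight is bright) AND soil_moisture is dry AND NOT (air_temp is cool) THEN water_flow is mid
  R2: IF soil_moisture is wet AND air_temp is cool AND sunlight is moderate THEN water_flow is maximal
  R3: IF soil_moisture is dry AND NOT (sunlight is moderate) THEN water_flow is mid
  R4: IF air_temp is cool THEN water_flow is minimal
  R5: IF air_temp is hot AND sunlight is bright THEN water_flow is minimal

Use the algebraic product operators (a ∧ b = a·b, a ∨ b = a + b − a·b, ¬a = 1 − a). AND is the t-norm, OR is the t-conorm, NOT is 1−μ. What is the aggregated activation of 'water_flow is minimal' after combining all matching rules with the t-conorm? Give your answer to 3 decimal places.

0.955

R1: ¬bright=1−0.28=0.72, dry=0.32, ¬cool=1−0.95=0.05; AND[a·b] → w = 0.0115
R2: wet=0.57, cool=0.95, moderate=0.14; AND[a·b] → w = 0.0758
R3: dry=0.32, ¬moderate=1−0.14=0.86; AND[a·b] → w = 0.2752
R4: cool=0.95 → w = 0.9500
R5: hot=0.37, bright=0.28; AND[a·b] → w = 0.1036
Rules with consequent 'minimal': {R4, R5} → strengths 0.9500, 0.1036
Aggregate via t-conorm [a + b − a·b]: 0.9552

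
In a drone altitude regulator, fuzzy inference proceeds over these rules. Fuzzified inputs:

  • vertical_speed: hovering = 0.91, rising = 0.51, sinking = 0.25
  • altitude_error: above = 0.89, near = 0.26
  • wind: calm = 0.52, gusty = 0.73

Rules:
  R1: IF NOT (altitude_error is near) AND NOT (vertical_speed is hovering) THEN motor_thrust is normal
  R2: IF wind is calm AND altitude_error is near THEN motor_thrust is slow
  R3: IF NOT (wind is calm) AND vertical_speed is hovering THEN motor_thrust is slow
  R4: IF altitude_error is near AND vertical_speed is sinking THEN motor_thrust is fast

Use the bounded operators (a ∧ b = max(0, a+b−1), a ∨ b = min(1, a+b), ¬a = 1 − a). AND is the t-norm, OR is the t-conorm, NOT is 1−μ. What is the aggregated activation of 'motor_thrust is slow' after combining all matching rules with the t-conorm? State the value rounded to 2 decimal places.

0.39

R1: ¬near=1−0.26=0.74, ¬hovering=1−0.91=0.09; AND[max(0, a+b−1)] → w = 0.00
R2: calm=0.52, near=0.26; AND[max(0, a+b−1)] → w = 0.00
R3: ¬calm=1−0.52=0.48, hovering=0.91; AND[max(0, a+b−1)] → w = 0.39
R4: near=0.26, sinking=0.25; AND[max(0, a+b−1)] → w = 0.00
Rules with consequent 'slow': {R2, R3} → strengths 0.00, 0.39
Aggregate via t-conorm [min(1, a+b)]: 0.39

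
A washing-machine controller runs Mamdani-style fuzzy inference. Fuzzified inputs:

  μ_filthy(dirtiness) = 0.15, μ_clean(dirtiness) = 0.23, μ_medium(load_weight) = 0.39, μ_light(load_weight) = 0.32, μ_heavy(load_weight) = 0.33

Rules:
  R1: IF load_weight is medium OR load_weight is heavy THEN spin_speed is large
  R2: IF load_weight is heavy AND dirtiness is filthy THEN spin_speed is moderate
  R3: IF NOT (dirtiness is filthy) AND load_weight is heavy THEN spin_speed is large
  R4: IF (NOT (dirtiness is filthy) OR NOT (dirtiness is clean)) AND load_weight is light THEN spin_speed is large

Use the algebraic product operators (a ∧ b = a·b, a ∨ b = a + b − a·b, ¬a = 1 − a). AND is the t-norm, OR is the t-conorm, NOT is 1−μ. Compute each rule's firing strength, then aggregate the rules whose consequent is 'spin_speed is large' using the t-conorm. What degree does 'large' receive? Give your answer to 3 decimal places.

R1: medium=0.39, heavy=0.33; OR[a + b − a·b] → w = 0.5913
R2: heavy=0.33, filthy=0.15; AND[a·b] → w = 0.0495
R3: ¬filthy=1−0.15=0.85, heavy=0.33; AND[a·b] → w = 0.2805
R4: (¬filthy=1−0.15=0.85 OR ¬clean=1−0.23=0.77) = 0.9655; AND[a·b] with light=0.32 → w = 0.3090
Rules with consequent 'large': {R1, R3, R4} → strengths 0.5913, 0.2805, 0.3090
Aggregate via t-conorm [a + b − a·b]: 0.7968

0.797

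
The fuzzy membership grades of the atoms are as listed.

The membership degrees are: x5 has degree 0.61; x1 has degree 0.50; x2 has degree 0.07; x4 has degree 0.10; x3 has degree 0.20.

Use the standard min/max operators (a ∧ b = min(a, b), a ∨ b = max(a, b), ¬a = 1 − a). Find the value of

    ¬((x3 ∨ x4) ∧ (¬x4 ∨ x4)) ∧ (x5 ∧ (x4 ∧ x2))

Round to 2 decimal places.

0.07

x3 ∨ x4 = max(a, b) on (0.20, 0.10) = 0.20
¬x4 = 1 − 0.10 = 0.90
¬x4 ∨ x4 = max(a, b) on (0.90, 0.10) = 0.90
(x3 ∨ x4) ∧ (¬x4 ∨ x4) = min(a, b) on (0.20, 0.90) = 0.20
¬((x3 ∨ x4) ∧ (¬x4 ∨ x4)) = 1 − 0.20 = 0.80
x4 ∧ x2 = min(a, b) on (0.10, 0.07) = 0.07
x5 ∧ (x4 ∧ x2) = min(a, b) on (0.61, 0.07) = 0.07
¬((x3 ∨ x4) ∧ (¬x4 ∨ x4)) ∧ (x5 ∧ (x4 ∧ x2)) = min(a, b) on (0.80, 0.07) = 0.07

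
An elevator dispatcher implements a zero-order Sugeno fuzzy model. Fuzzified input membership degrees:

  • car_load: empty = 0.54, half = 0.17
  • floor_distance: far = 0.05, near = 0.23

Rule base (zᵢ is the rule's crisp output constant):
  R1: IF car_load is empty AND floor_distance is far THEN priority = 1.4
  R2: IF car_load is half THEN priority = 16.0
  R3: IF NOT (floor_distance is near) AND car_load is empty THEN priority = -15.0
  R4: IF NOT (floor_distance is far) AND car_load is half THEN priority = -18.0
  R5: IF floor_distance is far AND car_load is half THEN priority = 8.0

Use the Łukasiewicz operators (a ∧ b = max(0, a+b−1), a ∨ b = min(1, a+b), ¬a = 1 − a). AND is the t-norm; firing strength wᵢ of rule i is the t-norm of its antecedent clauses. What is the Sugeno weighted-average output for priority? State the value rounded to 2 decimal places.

-6.82

R1 (z=1.4): empty=0.54, far=0.05; AND[max(0, a+b−1)] → w = 0.00
R2 (z=16.0): half=0.17 → w = 0.17
R3 (z=-15.0): ¬near=1−0.23=0.77, empty=0.54; AND[max(0, a+b−1)] → w = 0.31
R4 (z=-18.0): ¬far=1−0.05=0.95, half=0.17; AND[max(0, a+b−1)] → w = 0.12
R5 (z=8.0): far=0.05, half=0.17; AND[max(0, a+b−1)] → w = 0.00
Weighted average = (0.00·1.4 + 0.17·16.0 + 0.31·-15.0 + 0.12·-18.0 + 0.00·8.0) / (0.00 + 0.17 + 0.31 + 0.12 + 0.00)
  = -4.0900 / 0.6000 = -6.82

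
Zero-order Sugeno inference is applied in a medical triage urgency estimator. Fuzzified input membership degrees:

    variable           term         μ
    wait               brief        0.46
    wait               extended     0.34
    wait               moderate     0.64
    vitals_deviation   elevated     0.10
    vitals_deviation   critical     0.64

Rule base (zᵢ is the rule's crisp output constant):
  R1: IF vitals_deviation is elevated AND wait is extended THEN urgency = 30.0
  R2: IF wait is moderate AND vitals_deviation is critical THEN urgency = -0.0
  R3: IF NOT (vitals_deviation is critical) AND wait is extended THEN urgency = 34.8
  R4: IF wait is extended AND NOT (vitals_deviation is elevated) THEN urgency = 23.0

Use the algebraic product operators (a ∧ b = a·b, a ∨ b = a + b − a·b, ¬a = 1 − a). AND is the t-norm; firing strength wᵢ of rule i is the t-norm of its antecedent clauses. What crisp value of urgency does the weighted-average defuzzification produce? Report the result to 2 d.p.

14.13

R1 (z=30.0): elevated=0.10, extended=0.34; AND[a·b] → w = 0.0340
R2 (z=-0.0): moderate=0.64, critical=0.64; AND[a·b] → w = 0.4096
R3 (z=34.8): ¬critical=1−0.64=0.36, extended=0.34; AND[a·b] → w = 0.1224
R4 (z=23.0): extended=0.34, ¬elevated=1−0.10=0.90; AND[a·b] → w = 0.3060
Weighted average = (0.0340·30.0 + 0.4096·-0.0 + 0.1224·34.8 + 0.3060·23.0) / (0.0340 + 0.4096 + 0.1224 + 0.3060)
  = 12.3175 / 0.8720 = 14.13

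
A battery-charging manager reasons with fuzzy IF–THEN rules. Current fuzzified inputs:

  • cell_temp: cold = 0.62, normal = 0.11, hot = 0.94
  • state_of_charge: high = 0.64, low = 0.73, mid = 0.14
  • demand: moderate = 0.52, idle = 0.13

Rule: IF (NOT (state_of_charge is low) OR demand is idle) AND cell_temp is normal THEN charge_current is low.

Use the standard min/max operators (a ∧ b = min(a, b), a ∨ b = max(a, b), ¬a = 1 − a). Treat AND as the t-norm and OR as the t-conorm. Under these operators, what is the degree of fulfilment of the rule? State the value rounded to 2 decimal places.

0.11

firing strength: (¬low=1−0.73=0.27 OR idle=0.13) = 0.27; AND[min(a, b)] with normal=0.11 → w = 0.11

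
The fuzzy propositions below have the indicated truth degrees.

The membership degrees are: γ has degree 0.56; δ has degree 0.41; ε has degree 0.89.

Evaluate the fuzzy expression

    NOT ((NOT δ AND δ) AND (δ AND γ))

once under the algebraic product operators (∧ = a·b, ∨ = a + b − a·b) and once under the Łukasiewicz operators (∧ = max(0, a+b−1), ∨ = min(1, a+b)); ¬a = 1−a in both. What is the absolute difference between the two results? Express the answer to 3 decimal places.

0.056

Under algebraic product:
  NOT δ = 1 − 0.4100 = 0.5900
  NOT δ AND δ = a·b on (0.5900, 0.4100) = 0.2419
  δ AND γ = a·b on (0.4100, 0.5600) = 0.2296
  (NOT δ AND δ) AND (δ AND γ) = a·b on (0.2419, 0.2296) = 0.0555
  NOT ((NOT δ AND δ) AND (δ AND γ)) = 1 − 0.0555 = 0.9445
  → value = 0.9445
Under Łukasiewicz:
  NOT δ = 1 − 0.41 = 0.59
  NOT δ AND δ = max(0, a+b−1) on (0.59, 0.41) = 0.00
  δ AND γ = max(0, a+b−1) on (0.41, 0.56) = 0.00
  (NOT δ AND δ) AND (δ AND γ) = max(0, a+b−1) on (0.00, 0.00) = 0.00
  NOT ((NOT δ AND δ) AND (δ AND γ)) = 1 − 0.00 = 1.00
  → value = 1.0000
|0.9445 − 1.0000| = 0.056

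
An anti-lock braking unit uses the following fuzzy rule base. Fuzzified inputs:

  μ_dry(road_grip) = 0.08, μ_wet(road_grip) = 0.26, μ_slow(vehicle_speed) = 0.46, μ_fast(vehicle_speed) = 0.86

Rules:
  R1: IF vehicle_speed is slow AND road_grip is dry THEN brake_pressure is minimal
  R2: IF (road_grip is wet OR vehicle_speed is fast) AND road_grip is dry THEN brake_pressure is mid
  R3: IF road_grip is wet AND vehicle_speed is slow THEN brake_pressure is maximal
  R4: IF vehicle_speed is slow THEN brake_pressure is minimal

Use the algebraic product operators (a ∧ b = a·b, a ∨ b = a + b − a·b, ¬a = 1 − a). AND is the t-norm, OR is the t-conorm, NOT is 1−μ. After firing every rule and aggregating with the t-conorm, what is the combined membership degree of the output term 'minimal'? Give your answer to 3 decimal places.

0.480

R1: slow=0.46, dry=0.08; AND[a·b] → w = 0.0368
R2: (wet=0.26 OR fast=0.86) = 0.8964; AND[a·b] with dry=0.08 → w = 0.0717
R3: wet=0.26, slow=0.46; AND[a·b] → w = 0.1196
R4: slow=0.46 → w = 0.4600
Rules with consequent 'minimal': {R1, R4} → strengths 0.0368, 0.4600
Aggregate via t-conorm [a + b − a·b]: 0.4799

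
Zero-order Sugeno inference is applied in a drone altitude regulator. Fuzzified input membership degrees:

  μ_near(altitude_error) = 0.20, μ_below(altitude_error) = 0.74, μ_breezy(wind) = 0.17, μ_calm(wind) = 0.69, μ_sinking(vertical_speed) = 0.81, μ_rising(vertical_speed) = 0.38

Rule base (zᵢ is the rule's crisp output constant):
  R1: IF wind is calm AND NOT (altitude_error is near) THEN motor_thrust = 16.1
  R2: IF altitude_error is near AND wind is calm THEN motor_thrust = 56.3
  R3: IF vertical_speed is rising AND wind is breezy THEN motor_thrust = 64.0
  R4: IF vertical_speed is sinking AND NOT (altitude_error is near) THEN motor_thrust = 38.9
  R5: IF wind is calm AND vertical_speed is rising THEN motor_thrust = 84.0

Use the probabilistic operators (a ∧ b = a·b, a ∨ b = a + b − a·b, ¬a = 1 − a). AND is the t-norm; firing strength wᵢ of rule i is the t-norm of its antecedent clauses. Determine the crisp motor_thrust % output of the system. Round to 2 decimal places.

40.86

R1 (z=16.1): calm=0.69, ¬near=1−0.20=0.80; AND[a·b] → w = 0.5520
R2 (z=56.3): near=0.20, calm=0.69; AND[a·b] → w = 0.1380
R3 (z=64.0): rising=0.38, breezy=0.17; AND[a·b] → w = 0.0646
R4 (z=38.9): sinking=0.81, ¬near=1−0.20=0.80; AND[a·b] → w = 0.6480
R5 (z=84.0): calm=0.69, rising=0.38; AND[a·b] → w = 0.2622
Weighted average = (0.5520·16.1 + 0.1380·56.3 + 0.0646·64.0 + 0.6480·38.9 + 0.2622·84.0) / (0.5520 + 0.1380 + 0.0646 + 0.6480 + 0.2622)
  = 68.0230 / 1.6648 = 40.86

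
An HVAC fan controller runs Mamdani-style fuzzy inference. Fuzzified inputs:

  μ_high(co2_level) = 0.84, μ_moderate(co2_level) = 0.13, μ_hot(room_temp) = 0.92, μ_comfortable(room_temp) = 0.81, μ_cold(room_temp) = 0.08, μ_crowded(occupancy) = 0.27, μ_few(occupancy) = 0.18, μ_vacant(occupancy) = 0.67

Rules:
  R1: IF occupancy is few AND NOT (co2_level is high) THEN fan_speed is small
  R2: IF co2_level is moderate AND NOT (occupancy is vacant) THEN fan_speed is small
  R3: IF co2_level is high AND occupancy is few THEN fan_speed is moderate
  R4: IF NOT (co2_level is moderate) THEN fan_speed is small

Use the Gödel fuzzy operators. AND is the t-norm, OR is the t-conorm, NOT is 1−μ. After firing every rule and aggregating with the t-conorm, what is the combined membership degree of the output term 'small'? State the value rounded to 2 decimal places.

R1: few=0.18, ¬high=1−0.84=0.16; AND[min(a, b)] → w = 0.16
R2: moderate=0.13, ¬vacant=1−0.67=0.33; AND[min(a, b)] → w = 0.13
R3: high=0.84, few=0.18; AND[min(a, b)] → w = 0.18
R4: ¬moderate=1−0.13=0.87 → w = 0.87
Rules with consequent 'small': {R1, R2, R4} → strengths 0.16, 0.13, 0.87
Aggregate via t-conorm [max(a, b)]: 0.87

0.87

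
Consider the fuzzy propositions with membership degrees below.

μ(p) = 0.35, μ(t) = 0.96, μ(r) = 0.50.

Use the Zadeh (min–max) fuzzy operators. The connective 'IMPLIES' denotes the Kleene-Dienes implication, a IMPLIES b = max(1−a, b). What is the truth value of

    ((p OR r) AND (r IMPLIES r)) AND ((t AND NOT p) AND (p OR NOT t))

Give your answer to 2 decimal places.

0.35

p OR r = max(a, b) on (0.35, 0.50) = 0.50
r IMPLIES r  [Kleene-Dienes: max(1−a, b)] with a=0.50, b=0.50 → 0.50
(p OR r) AND (r IMPLIES r) = min(a, b) on (0.50, 0.50) = 0.50
NOT p = 1 − 0.35 = 0.65
t AND NOT p = min(a, b) on (0.96, 0.65) = 0.65
NOT t = 1 − 0.96 = 0.04
p OR NOT t = max(a, b) on (0.35, 0.04) = 0.35
(t AND NOT p) AND (p OR NOT t) = min(a, b) on (0.65, 0.35) = 0.35
((p OR r) AND (r IMPLIES r)) AND ((t AND NOT p) AND (p OR NOT t)) = min(a, b) on (0.50, 0.35) = 0.35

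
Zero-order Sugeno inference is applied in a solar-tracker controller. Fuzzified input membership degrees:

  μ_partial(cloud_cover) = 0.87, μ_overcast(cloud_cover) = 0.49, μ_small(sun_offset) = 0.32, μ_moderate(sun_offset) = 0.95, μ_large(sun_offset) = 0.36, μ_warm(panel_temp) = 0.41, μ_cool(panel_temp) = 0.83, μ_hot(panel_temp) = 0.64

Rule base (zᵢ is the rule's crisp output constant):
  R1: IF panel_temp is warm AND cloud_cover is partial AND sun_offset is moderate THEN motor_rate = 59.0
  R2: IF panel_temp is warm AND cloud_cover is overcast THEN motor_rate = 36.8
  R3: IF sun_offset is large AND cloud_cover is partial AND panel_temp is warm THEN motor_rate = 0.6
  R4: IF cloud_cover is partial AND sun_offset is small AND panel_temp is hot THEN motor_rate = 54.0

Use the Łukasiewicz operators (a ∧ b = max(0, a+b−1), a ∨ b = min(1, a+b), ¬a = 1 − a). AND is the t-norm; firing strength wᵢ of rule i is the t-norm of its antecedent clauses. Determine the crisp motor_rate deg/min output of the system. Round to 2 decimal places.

R1 (z=59.0): warm=0.41, partial=0.87, moderate=0.95; AND[max(0, a+b−1)] → w = 0.23
R2 (z=36.8): warm=0.41, overcast=0.49; AND[max(0, a+b−1)] → w = 0.00
R3 (z=0.6): large=0.36, partial=0.87, warm=0.41; AND[max(0, a+b−1)] → w = 0.00
R4 (z=54.0): partial=0.87, small=0.32, hot=0.64; AND[max(0, a+b−1)] → w = 0.00
Weighted average = (0.23·59.0 + 0.00·36.8 + 0.00·0.6 + 0.00·54.0) / (0.23 + 0.00 + 0.00 + 0.00)
  = 13.5700 / 0.2300 = 59.00

59.00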